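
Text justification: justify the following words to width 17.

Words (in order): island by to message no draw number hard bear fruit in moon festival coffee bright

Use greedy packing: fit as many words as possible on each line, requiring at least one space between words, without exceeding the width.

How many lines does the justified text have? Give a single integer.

Answer: 6

Derivation:
Line 1: ['island', 'by', 'to'] (min_width=12, slack=5)
Line 2: ['message', 'no', 'draw'] (min_width=15, slack=2)
Line 3: ['number', 'hard', 'bear'] (min_width=16, slack=1)
Line 4: ['fruit', 'in', 'moon'] (min_width=13, slack=4)
Line 5: ['festival', 'coffee'] (min_width=15, slack=2)
Line 6: ['bright'] (min_width=6, slack=11)
Total lines: 6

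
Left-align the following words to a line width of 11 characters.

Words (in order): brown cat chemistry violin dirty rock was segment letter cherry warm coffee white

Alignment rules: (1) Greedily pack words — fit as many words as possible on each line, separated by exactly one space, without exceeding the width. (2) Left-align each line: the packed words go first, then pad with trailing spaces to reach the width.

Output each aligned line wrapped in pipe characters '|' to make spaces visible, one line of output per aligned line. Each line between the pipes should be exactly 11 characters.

Line 1: ['brown', 'cat'] (min_width=9, slack=2)
Line 2: ['chemistry'] (min_width=9, slack=2)
Line 3: ['violin'] (min_width=6, slack=5)
Line 4: ['dirty', 'rock'] (min_width=10, slack=1)
Line 5: ['was', 'segment'] (min_width=11, slack=0)
Line 6: ['letter'] (min_width=6, slack=5)
Line 7: ['cherry', 'warm'] (min_width=11, slack=0)
Line 8: ['coffee'] (min_width=6, slack=5)
Line 9: ['white'] (min_width=5, slack=6)

Answer: |brown cat  |
|chemistry  |
|violin     |
|dirty rock |
|was segment|
|letter     |
|cherry warm|
|coffee     |
|white      |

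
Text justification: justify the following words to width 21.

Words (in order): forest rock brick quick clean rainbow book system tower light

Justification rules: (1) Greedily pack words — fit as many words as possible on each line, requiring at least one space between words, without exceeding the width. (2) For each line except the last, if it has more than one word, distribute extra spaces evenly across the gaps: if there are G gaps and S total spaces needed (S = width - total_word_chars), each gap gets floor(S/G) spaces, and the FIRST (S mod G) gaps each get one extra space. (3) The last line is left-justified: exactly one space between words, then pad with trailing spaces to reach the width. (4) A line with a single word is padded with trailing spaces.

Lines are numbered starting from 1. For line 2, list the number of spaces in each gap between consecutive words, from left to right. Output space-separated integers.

Line 1: ['forest', 'rock', 'brick'] (min_width=17, slack=4)
Line 2: ['quick', 'clean', 'rainbow'] (min_width=19, slack=2)
Line 3: ['book', 'system', 'tower'] (min_width=17, slack=4)
Line 4: ['light'] (min_width=5, slack=16)

Answer: 2 2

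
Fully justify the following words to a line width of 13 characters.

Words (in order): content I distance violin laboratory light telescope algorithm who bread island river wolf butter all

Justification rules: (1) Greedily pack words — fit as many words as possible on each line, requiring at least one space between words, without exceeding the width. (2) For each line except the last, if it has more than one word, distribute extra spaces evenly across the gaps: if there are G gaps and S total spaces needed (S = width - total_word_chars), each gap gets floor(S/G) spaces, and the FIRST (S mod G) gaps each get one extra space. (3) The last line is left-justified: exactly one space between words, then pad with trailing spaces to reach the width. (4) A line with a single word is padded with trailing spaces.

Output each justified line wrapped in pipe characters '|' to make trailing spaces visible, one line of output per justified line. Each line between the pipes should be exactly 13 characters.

Line 1: ['content', 'I'] (min_width=9, slack=4)
Line 2: ['distance'] (min_width=8, slack=5)
Line 3: ['violin'] (min_width=6, slack=7)
Line 4: ['laboratory'] (min_width=10, slack=3)
Line 5: ['light'] (min_width=5, slack=8)
Line 6: ['telescope'] (min_width=9, slack=4)
Line 7: ['algorithm', 'who'] (min_width=13, slack=0)
Line 8: ['bread', 'island'] (min_width=12, slack=1)
Line 9: ['river', 'wolf'] (min_width=10, slack=3)
Line 10: ['butter', 'all'] (min_width=10, slack=3)

Answer: |content     I|
|distance     |
|violin       |
|laboratory   |
|light        |
|telescope    |
|algorithm who|
|bread  island|
|river    wolf|
|butter all   |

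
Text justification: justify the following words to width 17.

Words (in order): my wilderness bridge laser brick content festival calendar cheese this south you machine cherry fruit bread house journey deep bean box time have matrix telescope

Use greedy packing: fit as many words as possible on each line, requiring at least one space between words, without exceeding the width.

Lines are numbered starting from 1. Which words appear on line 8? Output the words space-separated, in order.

Answer: bread house

Derivation:
Line 1: ['my', 'wilderness'] (min_width=13, slack=4)
Line 2: ['bridge', 'laser'] (min_width=12, slack=5)
Line 3: ['brick', 'content'] (min_width=13, slack=4)
Line 4: ['festival', 'calendar'] (min_width=17, slack=0)
Line 5: ['cheese', 'this', 'south'] (min_width=17, slack=0)
Line 6: ['you', 'machine'] (min_width=11, slack=6)
Line 7: ['cherry', 'fruit'] (min_width=12, slack=5)
Line 8: ['bread', 'house'] (min_width=11, slack=6)
Line 9: ['journey', 'deep', 'bean'] (min_width=17, slack=0)
Line 10: ['box', 'time', 'have'] (min_width=13, slack=4)
Line 11: ['matrix', 'telescope'] (min_width=16, slack=1)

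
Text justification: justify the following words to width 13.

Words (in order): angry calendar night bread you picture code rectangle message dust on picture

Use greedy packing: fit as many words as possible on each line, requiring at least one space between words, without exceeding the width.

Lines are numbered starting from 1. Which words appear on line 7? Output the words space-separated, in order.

Answer: message dust

Derivation:
Line 1: ['angry'] (min_width=5, slack=8)
Line 2: ['calendar'] (min_width=8, slack=5)
Line 3: ['night', 'bread'] (min_width=11, slack=2)
Line 4: ['you', 'picture'] (min_width=11, slack=2)
Line 5: ['code'] (min_width=4, slack=9)
Line 6: ['rectangle'] (min_width=9, slack=4)
Line 7: ['message', 'dust'] (min_width=12, slack=1)
Line 8: ['on', 'picture'] (min_width=10, slack=3)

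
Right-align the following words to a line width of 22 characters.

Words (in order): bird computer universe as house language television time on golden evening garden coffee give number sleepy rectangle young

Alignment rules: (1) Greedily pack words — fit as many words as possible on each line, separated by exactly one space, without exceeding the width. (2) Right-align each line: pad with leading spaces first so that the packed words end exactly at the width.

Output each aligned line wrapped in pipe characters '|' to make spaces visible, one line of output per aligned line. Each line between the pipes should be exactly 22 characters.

Line 1: ['bird', 'computer', 'universe'] (min_width=22, slack=0)
Line 2: ['as', 'house', 'language'] (min_width=17, slack=5)
Line 3: ['television', 'time', 'on'] (min_width=18, slack=4)
Line 4: ['golden', 'evening', 'garden'] (min_width=21, slack=1)
Line 5: ['coffee', 'give', 'number'] (min_width=18, slack=4)
Line 6: ['sleepy', 'rectangle', 'young'] (min_width=22, slack=0)

Answer: |bird computer universe|
|     as house language|
|    television time on|
| golden evening garden|
|    coffee give number|
|sleepy rectangle young|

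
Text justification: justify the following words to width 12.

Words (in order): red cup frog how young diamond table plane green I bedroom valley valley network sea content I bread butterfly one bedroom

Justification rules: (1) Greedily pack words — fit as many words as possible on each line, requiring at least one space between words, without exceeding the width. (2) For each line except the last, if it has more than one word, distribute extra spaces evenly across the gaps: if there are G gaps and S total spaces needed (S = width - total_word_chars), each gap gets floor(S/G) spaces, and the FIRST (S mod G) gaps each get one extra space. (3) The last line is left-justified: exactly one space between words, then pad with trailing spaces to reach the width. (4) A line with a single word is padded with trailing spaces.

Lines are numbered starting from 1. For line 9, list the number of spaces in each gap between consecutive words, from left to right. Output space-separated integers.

Answer: 2

Derivation:
Line 1: ['red', 'cup', 'frog'] (min_width=12, slack=0)
Line 2: ['how', 'young'] (min_width=9, slack=3)
Line 3: ['diamond'] (min_width=7, slack=5)
Line 4: ['table', 'plane'] (min_width=11, slack=1)
Line 5: ['green', 'I'] (min_width=7, slack=5)
Line 6: ['bedroom'] (min_width=7, slack=5)
Line 7: ['valley'] (min_width=6, slack=6)
Line 8: ['valley'] (min_width=6, slack=6)
Line 9: ['network', 'sea'] (min_width=11, slack=1)
Line 10: ['content', 'I'] (min_width=9, slack=3)
Line 11: ['bread'] (min_width=5, slack=7)
Line 12: ['butterfly'] (min_width=9, slack=3)
Line 13: ['one', 'bedroom'] (min_width=11, slack=1)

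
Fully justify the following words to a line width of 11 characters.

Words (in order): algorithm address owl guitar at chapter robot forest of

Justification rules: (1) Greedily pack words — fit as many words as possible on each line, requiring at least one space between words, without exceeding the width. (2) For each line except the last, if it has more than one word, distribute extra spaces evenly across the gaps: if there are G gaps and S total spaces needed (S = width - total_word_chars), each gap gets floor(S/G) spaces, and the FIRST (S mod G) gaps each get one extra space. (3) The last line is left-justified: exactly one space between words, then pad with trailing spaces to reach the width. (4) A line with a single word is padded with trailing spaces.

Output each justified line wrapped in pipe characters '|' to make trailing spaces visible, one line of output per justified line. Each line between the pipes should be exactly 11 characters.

Answer: |algorithm  |
|address owl|
|guitar   at|
|chapter    |
|robot      |
|forest of  |

Derivation:
Line 1: ['algorithm'] (min_width=9, slack=2)
Line 2: ['address', 'owl'] (min_width=11, slack=0)
Line 3: ['guitar', 'at'] (min_width=9, slack=2)
Line 4: ['chapter'] (min_width=7, slack=4)
Line 5: ['robot'] (min_width=5, slack=6)
Line 6: ['forest', 'of'] (min_width=9, slack=2)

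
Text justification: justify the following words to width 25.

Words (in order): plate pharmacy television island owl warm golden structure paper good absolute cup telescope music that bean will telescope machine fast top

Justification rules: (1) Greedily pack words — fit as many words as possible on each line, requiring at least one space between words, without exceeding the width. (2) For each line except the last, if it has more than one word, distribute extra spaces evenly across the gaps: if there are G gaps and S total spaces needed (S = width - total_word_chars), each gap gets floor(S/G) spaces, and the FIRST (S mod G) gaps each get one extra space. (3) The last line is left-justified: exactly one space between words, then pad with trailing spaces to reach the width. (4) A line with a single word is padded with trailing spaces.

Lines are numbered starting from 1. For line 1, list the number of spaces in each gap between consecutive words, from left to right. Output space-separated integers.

Line 1: ['plate', 'pharmacy', 'television'] (min_width=25, slack=0)
Line 2: ['island', 'owl', 'warm', 'golden'] (min_width=22, slack=3)
Line 3: ['structure', 'paper', 'good'] (min_width=20, slack=5)
Line 4: ['absolute', 'cup', 'telescope'] (min_width=22, slack=3)
Line 5: ['music', 'that', 'bean', 'will'] (min_width=20, slack=5)
Line 6: ['telescope', 'machine', 'fast'] (min_width=22, slack=3)
Line 7: ['top'] (min_width=3, slack=22)

Answer: 1 1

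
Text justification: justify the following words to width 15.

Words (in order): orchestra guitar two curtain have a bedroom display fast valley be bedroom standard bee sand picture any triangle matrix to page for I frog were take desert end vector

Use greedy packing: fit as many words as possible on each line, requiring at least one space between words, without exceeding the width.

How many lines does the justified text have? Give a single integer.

Answer: 13

Derivation:
Line 1: ['orchestra'] (min_width=9, slack=6)
Line 2: ['guitar', 'two'] (min_width=10, slack=5)
Line 3: ['curtain', 'have', 'a'] (min_width=14, slack=1)
Line 4: ['bedroom', 'display'] (min_width=15, slack=0)
Line 5: ['fast', 'valley', 'be'] (min_width=14, slack=1)
Line 6: ['bedroom'] (min_width=7, slack=8)
Line 7: ['standard', 'bee'] (min_width=12, slack=3)
Line 8: ['sand', 'picture'] (min_width=12, slack=3)
Line 9: ['any', 'triangle'] (min_width=12, slack=3)
Line 10: ['matrix', 'to', 'page'] (min_width=14, slack=1)
Line 11: ['for', 'I', 'frog', 'were'] (min_width=15, slack=0)
Line 12: ['take', 'desert', 'end'] (min_width=15, slack=0)
Line 13: ['vector'] (min_width=6, slack=9)
Total lines: 13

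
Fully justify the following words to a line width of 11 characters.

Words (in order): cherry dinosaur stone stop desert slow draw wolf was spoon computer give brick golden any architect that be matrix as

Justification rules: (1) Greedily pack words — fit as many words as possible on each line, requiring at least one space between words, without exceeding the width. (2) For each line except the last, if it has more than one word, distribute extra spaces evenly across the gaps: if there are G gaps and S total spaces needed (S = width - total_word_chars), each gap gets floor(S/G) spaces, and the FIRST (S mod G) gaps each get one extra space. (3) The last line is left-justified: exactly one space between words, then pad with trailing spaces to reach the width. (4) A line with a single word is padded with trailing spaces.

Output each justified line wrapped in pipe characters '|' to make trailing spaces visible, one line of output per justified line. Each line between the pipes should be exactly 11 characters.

Answer: |cherry     |
|dinosaur   |
|stone  stop|
|desert slow|
|draw   wolf|
|was   spoon|
|computer   |
|give  brick|
|golden  any|
|architect  |
|that     be|
|matrix as  |

Derivation:
Line 1: ['cherry'] (min_width=6, slack=5)
Line 2: ['dinosaur'] (min_width=8, slack=3)
Line 3: ['stone', 'stop'] (min_width=10, slack=1)
Line 4: ['desert', 'slow'] (min_width=11, slack=0)
Line 5: ['draw', 'wolf'] (min_width=9, slack=2)
Line 6: ['was', 'spoon'] (min_width=9, slack=2)
Line 7: ['computer'] (min_width=8, slack=3)
Line 8: ['give', 'brick'] (min_width=10, slack=1)
Line 9: ['golden', 'any'] (min_width=10, slack=1)
Line 10: ['architect'] (min_width=9, slack=2)
Line 11: ['that', 'be'] (min_width=7, slack=4)
Line 12: ['matrix', 'as'] (min_width=9, slack=2)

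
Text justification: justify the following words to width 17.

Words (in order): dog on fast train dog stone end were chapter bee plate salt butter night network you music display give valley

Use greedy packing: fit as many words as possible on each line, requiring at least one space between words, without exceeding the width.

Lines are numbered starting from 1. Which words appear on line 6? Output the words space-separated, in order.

Answer: music display

Derivation:
Line 1: ['dog', 'on', 'fast', 'train'] (min_width=17, slack=0)
Line 2: ['dog', 'stone', 'end'] (min_width=13, slack=4)
Line 3: ['were', 'chapter', 'bee'] (min_width=16, slack=1)
Line 4: ['plate', 'salt', 'butter'] (min_width=17, slack=0)
Line 5: ['night', 'network', 'you'] (min_width=17, slack=0)
Line 6: ['music', 'display'] (min_width=13, slack=4)
Line 7: ['give', 'valley'] (min_width=11, slack=6)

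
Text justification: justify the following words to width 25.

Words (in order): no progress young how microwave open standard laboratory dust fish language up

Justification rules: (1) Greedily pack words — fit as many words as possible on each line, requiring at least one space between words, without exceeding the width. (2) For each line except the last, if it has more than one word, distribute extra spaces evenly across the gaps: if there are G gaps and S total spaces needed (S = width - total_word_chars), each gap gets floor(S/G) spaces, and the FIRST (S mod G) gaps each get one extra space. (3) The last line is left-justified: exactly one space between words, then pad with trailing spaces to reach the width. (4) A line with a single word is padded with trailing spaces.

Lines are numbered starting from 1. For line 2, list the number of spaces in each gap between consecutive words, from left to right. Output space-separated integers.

Answer: 2 2

Derivation:
Line 1: ['no', 'progress', 'young', 'how'] (min_width=21, slack=4)
Line 2: ['microwave', 'open', 'standard'] (min_width=23, slack=2)
Line 3: ['laboratory', 'dust', 'fish'] (min_width=20, slack=5)
Line 4: ['language', 'up'] (min_width=11, slack=14)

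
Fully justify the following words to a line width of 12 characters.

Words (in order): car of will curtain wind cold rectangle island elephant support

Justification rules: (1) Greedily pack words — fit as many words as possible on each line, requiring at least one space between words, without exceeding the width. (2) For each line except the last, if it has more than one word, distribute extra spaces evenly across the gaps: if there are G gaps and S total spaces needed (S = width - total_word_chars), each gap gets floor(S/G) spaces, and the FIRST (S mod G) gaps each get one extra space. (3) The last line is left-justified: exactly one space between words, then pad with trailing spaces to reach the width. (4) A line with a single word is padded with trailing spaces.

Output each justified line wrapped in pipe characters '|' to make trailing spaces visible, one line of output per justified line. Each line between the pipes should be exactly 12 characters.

Line 1: ['car', 'of', 'will'] (min_width=11, slack=1)
Line 2: ['curtain', 'wind'] (min_width=12, slack=0)
Line 3: ['cold'] (min_width=4, slack=8)
Line 4: ['rectangle'] (min_width=9, slack=3)
Line 5: ['island'] (min_width=6, slack=6)
Line 6: ['elephant'] (min_width=8, slack=4)
Line 7: ['support'] (min_width=7, slack=5)

Answer: |car  of will|
|curtain wind|
|cold        |
|rectangle   |
|island      |
|elephant    |
|support     |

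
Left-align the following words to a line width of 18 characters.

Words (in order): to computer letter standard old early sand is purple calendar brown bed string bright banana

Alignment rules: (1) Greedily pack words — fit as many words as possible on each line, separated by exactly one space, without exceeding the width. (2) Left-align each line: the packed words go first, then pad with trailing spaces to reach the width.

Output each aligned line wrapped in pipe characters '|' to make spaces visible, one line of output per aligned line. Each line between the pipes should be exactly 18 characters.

Line 1: ['to', 'computer', 'letter'] (min_width=18, slack=0)
Line 2: ['standard', 'old', 'early'] (min_width=18, slack=0)
Line 3: ['sand', 'is', 'purple'] (min_width=14, slack=4)
Line 4: ['calendar', 'brown', 'bed'] (min_width=18, slack=0)
Line 5: ['string', 'bright'] (min_width=13, slack=5)
Line 6: ['banana'] (min_width=6, slack=12)

Answer: |to computer letter|
|standard old early|
|sand is purple    |
|calendar brown bed|
|string bright     |
|banana            |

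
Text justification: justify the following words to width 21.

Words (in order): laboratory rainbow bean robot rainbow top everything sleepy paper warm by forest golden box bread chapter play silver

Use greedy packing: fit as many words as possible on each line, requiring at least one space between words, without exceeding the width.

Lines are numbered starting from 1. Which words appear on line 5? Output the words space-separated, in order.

Answer: golden box bread

Derivation:
Line 1: ['laboratory', 'rainbow'] (min_width=18, slack=3)
Line 2: ['bean', 'robot', 'rainbow'] (min_width=18, slack=3)
Line 3: ['top', 'everything', 'sleepy'] (min_width=21, slack=0)
Line 4: ['paper', 'warm', 'by', 'forest'] (min_width=20, slack=1)
Line 5: ['golden', 'box', 'bread'] (min_width=16, slack=5)
Line 6: ['chapter', 'play', 'silver'] (min_width=19, slack=2)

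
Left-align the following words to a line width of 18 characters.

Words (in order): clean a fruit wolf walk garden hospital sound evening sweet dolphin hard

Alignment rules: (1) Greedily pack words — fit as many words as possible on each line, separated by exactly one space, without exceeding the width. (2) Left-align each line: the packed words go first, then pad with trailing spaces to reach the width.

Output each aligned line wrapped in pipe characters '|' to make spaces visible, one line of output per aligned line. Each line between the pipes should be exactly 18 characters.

Answer: |clean a fruit wolf|
|walk garden       |
|hospital sound    |
|evening sweet     |
|dolphin hard      |

Derivation:
Line 1: ['clean', 'a', 'fruit', 'wolf'] (min_width=18, slack=0)
Line 2: ['walk', 'garden'] (min_width=11, slack=7)
Line 3: ['hospital', 'sound'] (min_width=14, slack=4)
Line 4: ['evening', 'sweet'] (min_width=13, slack=5)
Line 5: ['dolphin', 'hard'] (min_width=12, slack=6)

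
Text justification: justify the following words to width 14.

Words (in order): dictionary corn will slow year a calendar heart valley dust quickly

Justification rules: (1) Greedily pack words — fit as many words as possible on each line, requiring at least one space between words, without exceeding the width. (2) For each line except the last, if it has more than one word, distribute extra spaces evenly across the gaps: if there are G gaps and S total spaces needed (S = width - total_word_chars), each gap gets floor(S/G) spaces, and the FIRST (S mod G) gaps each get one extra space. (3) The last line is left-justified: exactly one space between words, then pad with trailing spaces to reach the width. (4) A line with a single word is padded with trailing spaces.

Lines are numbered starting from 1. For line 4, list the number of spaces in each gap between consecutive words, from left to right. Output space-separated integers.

Answer: 1

Derivation:
Line 1: ['dictionary'] (min_width=10, slack=4)
Line 2: ['corn', 'will', 'slow'] (min_width=14, slack=0)
Line 3: ['year', 'a'] (min_width=6, slack=8)
Line 4: ['calendar', 'heart'] (min_width=14, slack=0)
Line 5: ['valley', 'dust'] (min_width=11, slack=3)
Line 6: ['quickly'] (min_width=7, slack=7)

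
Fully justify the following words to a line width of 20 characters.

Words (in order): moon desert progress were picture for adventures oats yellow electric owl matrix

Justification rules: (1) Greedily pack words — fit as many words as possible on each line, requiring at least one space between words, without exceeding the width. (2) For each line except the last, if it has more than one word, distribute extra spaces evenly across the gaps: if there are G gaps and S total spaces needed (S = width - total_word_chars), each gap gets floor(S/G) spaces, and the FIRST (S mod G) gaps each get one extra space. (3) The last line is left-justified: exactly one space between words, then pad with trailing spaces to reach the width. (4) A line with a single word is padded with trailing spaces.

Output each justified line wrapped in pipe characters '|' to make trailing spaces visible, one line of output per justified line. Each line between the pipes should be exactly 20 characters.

Answer: |moon desert progress|
|were   picture   for|
|adventures      oats|
|yellow  electric owl|
|matrix              |

Derivation:
Line 1: ['moon', 'desert', 'progress'] (min_width=20, slack=0)
Line 2: ['were', 'picture', 'for'] (min_width=16, slack=4)
Line 3: ['adventures', 'oats'] (min_width=15, slack=5)
Line 4: ['yellow', 'electric', 'owl'] (min_width=19, slack=1)
Line 5: ['matrix'] (min_width=6, slack=14)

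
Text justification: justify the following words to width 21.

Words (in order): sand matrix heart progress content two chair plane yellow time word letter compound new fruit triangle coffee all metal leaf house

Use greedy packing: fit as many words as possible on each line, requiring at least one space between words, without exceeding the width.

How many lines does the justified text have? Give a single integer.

Line 1: ['sand', 'matrix', 'heart'] (min_width=17, slack=4)
Line 2: ['progress', 'content', 'two'] (min_width=20, slack=1)
Line 3: ['chair', 'plane', 'yellow'] (min_width=18, slack=3)
Line 4: ['time', 'word', 'letter'] (min_width=16, slack=5)
Line 5: ['compound', 'new', 'fruit'] (min_width=18, slack=3)
Line 6: ['triangle', 'coffee', 'all'] (min_width=19, slack=2)
Line 7: ['metal', 'leaf', 'house'] (min_width=16, slack=5)
Total lines: 7

Answer: 7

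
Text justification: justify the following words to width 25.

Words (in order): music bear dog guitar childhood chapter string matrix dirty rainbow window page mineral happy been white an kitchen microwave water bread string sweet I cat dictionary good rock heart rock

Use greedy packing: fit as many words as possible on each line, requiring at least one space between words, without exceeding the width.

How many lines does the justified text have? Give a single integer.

Line 1: ['music', 'bear', 'dog', 'guitar'] (min_width=21, slack=4)
Line 2: ['childhood', 'chapter', 'string'] (min_width=24, slack=1)
Line 3: ['matrix', 'dirty', 'rainbow'] (min_width=20, slack=5)
Line 4: ['window', 'page', 'mineral', 'happy'] (min_width=25, slack=0)
Line 5: ['been', 'white', 'an', 'kitchen'] (min_width=21, slack=4)
Line 6: ['microwave', 'water', 'bread'] (min_width=21, slack=4)
Line 7: ['string', 'sweet', 'I', 'cat'] (min_width=18, slack=7)
Line 8: ['dictionary', 'good', 'rock'] (min_width=20, slack=5)
Line 9: ['heart', 'rock'] (min_width=10, slack=15)
Total lines: 9

Answer: 9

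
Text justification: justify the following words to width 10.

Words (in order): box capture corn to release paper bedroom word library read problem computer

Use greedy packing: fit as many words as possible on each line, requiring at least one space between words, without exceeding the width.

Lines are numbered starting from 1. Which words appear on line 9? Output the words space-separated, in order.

Line 1: ['box'] (min_width=3, slack=7)
Line 2: ['capture'] (min_width=7, slack=3)
Line 3: ['corn', 'to'] (min_width=7, slack=3)
Line 4: ['release'] (min_width=7, slack=3)
Line 5: ['paper'] (min_width=5, slack=5)
Line 6: ['bedroom'] (min_width=7, slack=3)
Line 7: ['word'] (min_width=4, slack=6)
Line 8: ['library'] (min_width=7, slack=3)
Line 9: ['read'] (min_width=4, slack=6)
Line 10: ['problem'] (min_width=7, slack=3)
Line 11: ['computer'] (min_width=8, slack=2)

Answer: read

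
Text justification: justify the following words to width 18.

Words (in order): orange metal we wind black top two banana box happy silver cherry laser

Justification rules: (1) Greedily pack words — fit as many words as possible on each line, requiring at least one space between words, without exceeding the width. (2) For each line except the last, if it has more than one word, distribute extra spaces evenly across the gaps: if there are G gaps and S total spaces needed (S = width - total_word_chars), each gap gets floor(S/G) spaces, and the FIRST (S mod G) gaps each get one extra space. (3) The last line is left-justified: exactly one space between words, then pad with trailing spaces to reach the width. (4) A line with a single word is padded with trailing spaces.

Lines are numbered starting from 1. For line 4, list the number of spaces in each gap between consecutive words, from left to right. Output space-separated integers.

Answer: 6

Derivation:
Line 1: ['orange', 'metal', 'we'] (min_width=15, slack=3)
Line 2: ['wind', 'black', 'top', 'two'] (min_width=18, slack=0)
Line 3: ['banana', 'box', 'happy'] (min_width=16, slack=2)
Line 4: ['silver', 'cherry'] (min_width=13, slack=5)
Line 5: ['laser'] (min_width=5, slack=13)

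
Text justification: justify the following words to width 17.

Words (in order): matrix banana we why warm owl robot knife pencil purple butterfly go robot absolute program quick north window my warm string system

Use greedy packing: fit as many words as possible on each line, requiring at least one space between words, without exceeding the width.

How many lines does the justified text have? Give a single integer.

Line 1: ['matrix', 'banana', 'we'] (min_width=16, slack=1)
Line 2: ['why', 'warm', 'owl'] (min_width=12, slack=5)
Line 3: ['robot', 'knife'] (min_width=11, slack=6)
Line 4: ['pencil', 'purple'] (min_width=13, slack=4)
Line 5: ['butterfly', 'go'] (min_width=12, slack=5)
Line 6: ['robot', 'absolute'] (min_width=14, slack=3)
Line 7: ['program', 'quick'] (min_width=13, slack=4)
Line 8: ['north', 'window', 'my'] (min_width=15, slack=2)
Line 9: ['warm', 'string'] (min_width=11, slack=6)
Line 10: ['system'] (min_width=6, slack=11)
Total lines: 10

Answer: 10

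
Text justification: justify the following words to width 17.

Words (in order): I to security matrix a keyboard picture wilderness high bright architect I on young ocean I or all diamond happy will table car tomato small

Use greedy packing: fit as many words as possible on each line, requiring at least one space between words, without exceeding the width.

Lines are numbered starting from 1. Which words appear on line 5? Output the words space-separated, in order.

Line 1: ['I', 'to', 'security'] (min_width=13, slack=4)
Line 2: ['matrix', 'a', 'keyboard'] (min_width=17, slack=0)
Line 3: ['picture'] (min_width=7, slack=10)
Line 4: ['wilderness', 'high'] (min_width=15, slack=2)
Line 5: ['bright', 'architect'] (min_width=16, slack=1)
Line 6: ['I', 'on', 'young', 'ocean'] (min_width=16, slack=1)
Line 7: ['I', 'or', 'all', 'diamond'] (min_width=16, slack=1)
Line 8: ['happy', 'will', 'table'] (min_width=16, slack=1)
Line 9: ['car', 'tomato', 'small'] (min_width=16, slack=1)

Answer: bright architect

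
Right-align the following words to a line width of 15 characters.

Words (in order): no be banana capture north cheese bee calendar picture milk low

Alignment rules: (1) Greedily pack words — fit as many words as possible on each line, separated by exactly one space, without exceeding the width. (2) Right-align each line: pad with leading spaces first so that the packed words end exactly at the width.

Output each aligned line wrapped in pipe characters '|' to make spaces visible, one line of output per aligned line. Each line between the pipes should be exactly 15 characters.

Answer: |   no be banana|
|  capture north|
|     cheese bee|
|       calendar|
|   picture milk|
|            low|

Derivation:
Line 1: ['no', 'be', 'banana'] (min_width=12, slack=3)
Line 2: ['capture', 'north'] (min_width=13, slack=2)
Line 3: ['cheese', 'bee'] (min_width=10, slack=5)
Line 4: ['calendar'] (min_width=8, slack=7)
Line 5: ['picture', 'milk'] (min_width=12, slack=3)
Line 6: ['low'] (min_width=3, slack=12)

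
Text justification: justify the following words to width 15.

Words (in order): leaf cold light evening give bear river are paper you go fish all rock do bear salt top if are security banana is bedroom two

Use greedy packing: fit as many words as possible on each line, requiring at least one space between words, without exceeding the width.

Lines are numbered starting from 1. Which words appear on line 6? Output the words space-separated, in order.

Answer: do bear salt

Derivation:
Line 1: ['leaf', 'cold', 'light'] (min_width=15, slack=0)
Line 2: ['evening', 'give'] (min_width=12, slack=3)
Line 3: ['bear', 'river', 'are'] (min_width=14, slack=1)
Line 4: ['paper', 'you', 'go'] (min_width=12, slack=3)
Line 5: ['fish', 'all', 'rock'] (min_width=13, slack=2)
Line 6: ['do', 'bear', 'salt'] (min_width=12, slack=3)
Line 7: ['top', 'if', 'are'] (min_width=10, slack=5)
Line 8: ['security', 'banana'] (min_width=15, slack=0)
Line 9: ['is', 'bedroom', 'two'] (min_width=14, slack=1)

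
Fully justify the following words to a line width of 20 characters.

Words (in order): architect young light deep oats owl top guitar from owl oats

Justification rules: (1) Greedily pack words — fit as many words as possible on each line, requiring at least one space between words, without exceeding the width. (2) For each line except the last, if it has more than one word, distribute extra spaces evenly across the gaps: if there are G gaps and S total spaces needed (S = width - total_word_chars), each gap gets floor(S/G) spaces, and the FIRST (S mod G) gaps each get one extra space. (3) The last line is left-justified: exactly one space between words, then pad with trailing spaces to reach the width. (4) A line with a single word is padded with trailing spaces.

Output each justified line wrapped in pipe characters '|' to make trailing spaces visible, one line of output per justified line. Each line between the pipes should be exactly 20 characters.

Line 1: ['architect', 'young'] (min_width=15, slack=5)
Line 2: ['light', 'deep', 'oats', 'owl'] (min_width=19, slack=1)
Line 3: ['top', 'guitar', 'from', 'owl'] (min_width=19, slack=1)
Line 4: ['oats'] (min_width=4, slack=16)

Answer: |architect      young|
|light  deep oats owl|
|top  guitar from owl|
|oats                |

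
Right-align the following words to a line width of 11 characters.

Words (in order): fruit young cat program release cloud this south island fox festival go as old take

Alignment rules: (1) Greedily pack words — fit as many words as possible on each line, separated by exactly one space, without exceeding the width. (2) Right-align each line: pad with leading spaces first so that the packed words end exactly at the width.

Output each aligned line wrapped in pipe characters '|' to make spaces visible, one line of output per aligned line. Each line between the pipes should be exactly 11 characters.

Answer: |fruit young|
|cat program|
|    release|
| cloud this|
|      south|
| island fox|
|festival go|
|as old take|

Derivation:
Line 1: ['fruit', 'young'] (min_width=11, slack=0)
Line 2: ['cat', 'program'] (min_width=11, slack=0)
Line 3: ['release'] (min_width=7, slack=4)
Line 4: ['cloud', 'this'] (min_width=10, slack=1)
Line 5: ['south'] (min_width=5, slack=6)
Line 6: ['island', 'fox'] (min_width=10, slack=1)
Line 7: ['festival', 'go'] (min_width=11, slack=0)
Line 8: ['as', 'old', 'take'] (min_width=11, slack=0)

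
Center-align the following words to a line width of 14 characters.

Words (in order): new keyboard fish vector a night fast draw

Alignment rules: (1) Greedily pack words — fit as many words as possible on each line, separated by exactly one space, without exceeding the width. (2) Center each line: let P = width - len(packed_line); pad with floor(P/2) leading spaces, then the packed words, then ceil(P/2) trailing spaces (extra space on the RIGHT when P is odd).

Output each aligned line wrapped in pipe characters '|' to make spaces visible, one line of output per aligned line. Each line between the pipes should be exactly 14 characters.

Answer: | new keyboard |
|fish vector a |
|  night fast  |
|     draw     |

Derivation:
Line 1: ['new', 'keyboard'] (min_width=12, slack=2)
Line 2: ['fish', 'vector', 'a'] (min_width=13, slack=1)
Line 3: ['night', 'fast'] (min_width=10, slack=4)
Line 4: ['draw'] (min_width=4, slack=10)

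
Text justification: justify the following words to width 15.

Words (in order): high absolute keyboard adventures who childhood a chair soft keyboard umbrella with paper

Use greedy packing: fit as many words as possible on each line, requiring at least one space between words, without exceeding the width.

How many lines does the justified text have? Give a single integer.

Answer: 8

Derivation:
Line 1: ['high', 'absolute'] (min_width=13, slack=2)
Line 2: ['keyboard'] (min_width=8, slack=7)
Line 3: ['adventures', 'who'] (min_width=14, slack=1)
Line 4: ['childhood', 'a'] (min_width=11, slack=4)
Line 5: ['chair', 'soft'] (min_width=10, slack=5)
Line 6: ['keyboard'] (min_width=8, slack=7)
Line 7: ['umbrella', 'with'] (min_width=13, slack=2)
Line 8: ['paper'] (min_width=5, slack=10)
Total lines: 8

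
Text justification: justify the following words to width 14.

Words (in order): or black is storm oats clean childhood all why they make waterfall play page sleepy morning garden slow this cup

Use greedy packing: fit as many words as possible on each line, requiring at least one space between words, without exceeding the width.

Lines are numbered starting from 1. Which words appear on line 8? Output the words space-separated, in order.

Line 1: ['or', 'black', 'is'] (min_width=11, slack=3)
Line 2: ['storm', 'oats'] (min_width=10, slack=4)
Line 3: ['clean'] (min_width=5, slack=9)
Line 4: ['childhood', 'all'] (min_width=13, slack=1)
Line 5: ['why', 'they', 'make'] (min_width=13, slack=1)
Line 6: ['waterfall', 'play'] (min_width=14, slack=0)
Line 7: ['page', 'sleepy'] (min_width=11, slack=3)
Line 8: ['morning', 'garden'] (min_width=14, slack=0)
Line 9: ['slow', 'this', 'cup'] (min_width=13, slack=1)

Answer: morning garden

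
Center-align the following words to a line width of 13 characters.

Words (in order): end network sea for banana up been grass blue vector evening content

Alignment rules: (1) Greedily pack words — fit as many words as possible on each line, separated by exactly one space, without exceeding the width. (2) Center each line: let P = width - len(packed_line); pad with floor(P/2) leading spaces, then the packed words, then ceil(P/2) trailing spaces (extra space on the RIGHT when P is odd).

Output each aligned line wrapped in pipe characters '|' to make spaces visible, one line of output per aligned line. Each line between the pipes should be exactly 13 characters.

Answer: | end network |
|   sea for   |
|  banana up  |
| been grass  |
| blue vector |
|   evening   |
|   content   |

Derivation:
Line 1: ['end', 'network'] (min_width=11, slack=2)
Line 2: ['sea', 'for'] (min_width=7, slack=6)
Line 3: ['banana', 'up'] (min_width=9, slack=4)
Line 4: ['been', 'grass'] (min_width=10, slack=3)
Line 5: ['blue', 'vector'] (min_width=11, slack=2)
Line 6: ['evening'] (min_width=7, slack=6)
Line 7: ['content'] (min_width=7, slack=6)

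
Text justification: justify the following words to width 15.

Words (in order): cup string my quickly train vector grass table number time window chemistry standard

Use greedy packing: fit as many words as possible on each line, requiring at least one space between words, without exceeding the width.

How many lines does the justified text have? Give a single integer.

Answer: 7

Derivation:
Line 1: ['cup', 'string', 'my'] (min_width=13, slack=2)
Line 2: ['quickly', 'train'] (min_width=13, slack=2)
Line 3: ['vector', 'grass'] (min_width=12, slack=3)
Line 4: ['table', 'number'] (min_width=12, slack=3)
Line 5: ['time', 'window'] (min_width=11, slack=4)
Line 6: ['chemistry'] (min_width=9, slack=6)
Line 7: ['standard'] (min_width=8, slack=7)
Total lines: 7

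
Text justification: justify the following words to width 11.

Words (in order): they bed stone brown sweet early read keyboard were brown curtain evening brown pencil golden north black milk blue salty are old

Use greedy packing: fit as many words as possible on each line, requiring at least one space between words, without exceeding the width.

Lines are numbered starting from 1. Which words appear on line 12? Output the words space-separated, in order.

Line 1: ['they', 'bed'] (min_width=8, slack=3)
Line 2: ['stone', 'brown'] (min_width=11, slack=0)
Line 3: ['sweet', 'early'] (min_width=11, slack=0)
Line 4: ['read'] (min_width=4, slack=7)
Line 5: ['keyboard'] (min_width=8, slack=3)
Line 6: ['were', 'brown'] (min_width=10, slack=1)
Line 7: ['curtain'] (min_width=7, slack=4)
Line 8: ['evening'] (min_width=7, slack=4)
Line 9: ['brown'] (min_width=5, slack=6)
Line 10: ['pencil'] (min_width=6, slack=5)
Line 11: ['golden'] (min_width=6, slack=5)
Line 12: ['north', 'black'] (min_width=11, slack=0)
Line 13: ['milk', 'blue'] (min_width=9, slack=2)
Line 14: ['salty', 'are'] (min_width=9, slack=2)
Line 15: ['old'] (min_width=3, slack=8)

Answer: north black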